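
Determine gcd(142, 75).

1

gcd(142, 75):
  142 = 1·75 + 67
  75 = 1·67 + 8
  67 = 8·8 + 3
  8 = 2·3 + 2
  3 = 1·2 + 1
  2 = 2·1
so gcd(142, 75) = 1.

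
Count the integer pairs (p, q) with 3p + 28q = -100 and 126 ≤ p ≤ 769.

gcd(28, 3):
  28 = 9×3 + 1
  3 = 3×1
so gcd(28, 3) = 1.
Back-substitute for Bézout coefficients:
  1 = 28 - 9×3
  ... = 3×(-9) + 28×(1)
Scale by -100: particular solution (900, -100); reduce p mod 28: (4, -4).
General solution: p = 4 + 28t, q = -4 - 3t for integer t.
126 ≤ 4 + 28t ≤ 769 gives t ∈ [5, 27], which is 23 values.

23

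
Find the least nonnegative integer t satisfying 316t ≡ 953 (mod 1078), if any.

gcd(1078, 316) = 2  (1078 = 3·316 + 130, 316 = 2·130 + 56, 130 = 2·56 + 18, 56 = 3·18 + 2, 18 = 9·2).
2 does not divide 953, so the congruence has no solution.

no solution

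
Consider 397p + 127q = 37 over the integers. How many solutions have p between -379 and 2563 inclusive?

23

gcd(397, 127) = 1.
By Bézout, 397*(8) + 127*(-25) = 1.
Particular solution: (42, -131).
General solution: p = 42 + 127t, q = -131 - 397t for integer t.
-379 ≤ 42 + 127t ≤ 2563 gives t ∈ [-3, 19], which is 23 values.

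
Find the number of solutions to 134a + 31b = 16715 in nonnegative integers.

4

gcd(134, 31):
  134 = 4·31 + 10
  31 = 3·10 + 1
  10 = 10·1
so gcd(134, 31) = 1.
Back-substitute for Bézout coefficients:
  1 = 31 - 3·10
  ... = 134·(-3) + 31·(13)
Scale by 16715: one solution is (-50145, 217295). Reduce a mod 31: (13, 483).
General: a = 13 + 31t, b = 483 - 134t.
a ≥ 0 ⇒ t ≥ 0; b ≥ 0 ⇒ t ≤ 3. So t ∈ [0, 3]: 4 solutions.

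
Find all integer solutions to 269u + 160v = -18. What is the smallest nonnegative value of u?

gcd(269, 160):
  269 = 1·160 + 109
  160 = 1·109 + 51
  109 = 2·51 + 7
  51 = 7·7 + 2
  7 = 3·2 + 1
  2 = 2·1
so gcd(269, 160) = 1.
1 divides -18, so solutions exist.
Back-substitute for Bézout coefficients:
  1 = 7 - 3·2
  ... = 269·(69) + 160·(-116)
Scale by -18/1 = -18: (u₀, v₀) = (-1242, 2088).
General solution: u = -1242 + 160t, v = 2088 - 269t for integer t.
u ≥ 0: smallest is -1242 mod 160 = 38 (at t = 8), with v = -64.

38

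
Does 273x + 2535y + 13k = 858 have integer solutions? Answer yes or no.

gcd(2535, 273) = 39.
gcd(39, 13) = 13.
13 divides 858, so integer solutions exist.

yes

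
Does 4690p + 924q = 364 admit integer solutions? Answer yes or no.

yes

gcd(4690, 924):
  4690 = 5·924 + 70
  924 = 13·70 + 14
  70 = 5·14
so gcd(4690, 924) = 14.
14 divides 364, so integer solutions exist.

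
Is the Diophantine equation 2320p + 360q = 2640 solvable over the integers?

gcd(2320, 360) = 40  (2320 = 6*360 + 160, 360 = 2*160 + 40, 160 = 4*40).
40 divides 2640, so integer solutions exist.

yes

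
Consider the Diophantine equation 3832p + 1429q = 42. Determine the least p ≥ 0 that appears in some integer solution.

gcd(3832, 1429):
  3832 = 2*1429 + 974
  1429 = 1*974 + 455
  974 = 2*455 + 64
  455 = 7*64 + 7
  64 = 9*7 + 1
  7 = 7*1
so gcd(3832, 1429) = 1.
1 divides 42, so solutions exist.
Back-substitute for Bézout coefficients:
  1 = 64 - 9*7
  ... = 3832*(201) + 1429*(-539)
Scale by 42/1 = 42: (p₀, q₀) = (8442, -22638).
General solution: p = 8442 + 1429t, q = -22638 - 3832t for integer t.
p ≥ 0: smallest is 8442 mod 1429 = 1297 (at t = -5), with q = -3478.

1297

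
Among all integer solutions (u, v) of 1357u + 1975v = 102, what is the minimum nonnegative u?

786

gcd(1975, 1357) = 1.
1 divides 102, so solutions exist.
By Bézout, 1357*(-457) + 1975*(314) = 1.
Scale by 102/1 = 102: (u₀, v₀) = (-46614, 32028).
General solution: u = -46614 + 1975t, v = 32028 - 1357t for integer t.
u ≥ 0: smallest is -46614 mod 1975 = 786 (at t = 24), with v = -540.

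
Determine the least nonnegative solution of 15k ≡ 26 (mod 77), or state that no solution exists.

12

gcd(77, 15) = 1.
1 divides 26, so solutions exist.
By Bézout, 15×(36) + 77×(-7) = 1.
So 15×(36) ≡ 1 (mod 77); multiply by 26: k ≡ 936 (mod 77).
Smallest nonnegative: k = 936 mod 77 = 12.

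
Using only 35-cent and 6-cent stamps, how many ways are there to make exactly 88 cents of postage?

1

Need nonnegative integers with 35j + 6k = 88.
gcd(35, 6) = 1, and 35·(-1) + 6·(6) = 1.
So (j₀, k₀) = (-88, 528); general j = -88 + 6t, k = 528 - 35t.
j ≥ 0 ⇒ t ≥ 15; k ≥ 0 ⇒ t ≤ 15. That's 1 value of t.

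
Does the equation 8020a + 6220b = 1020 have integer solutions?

yes

gcd(8020, 6220):
  8020 = 1·6220 + 1800
  6220 = 3·1800 + 820
  1800 = 2·820 + 160
  820 = 5·160 + 20
  160 = 8·20
so gcd(8020, 6220) = 20.
20 divides 1020, so integer solutions exist.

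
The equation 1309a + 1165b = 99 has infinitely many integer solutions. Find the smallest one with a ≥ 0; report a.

gcd(1309, 1165) = 1.
1 divides 99, so solutions exist.
By Bézout, 1309·(89) + 1165·(-100) = 1.
Scale by 99/1 = 99: (a₀, b₀) = (8811, -9900).
General solution: a = 8811 + 1165t, b = -9900 - 1309t for integer t.
a ≥ 0: smallest is 8811 mod 1165 = 656 (at t = -7), with b = -737.

656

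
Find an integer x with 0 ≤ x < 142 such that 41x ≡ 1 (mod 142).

97

gcd(142, 41) = 1  (142 = 3×41 + 19, 41 = 2×19 + 3, 19 = 6×3 + 1, 3 = 3×1).
Back-substituting, 41×(-45) + 142×(13) = 1.
So 41×-45 ≡ 1 (mod 142), and -45 mod 142 = 97.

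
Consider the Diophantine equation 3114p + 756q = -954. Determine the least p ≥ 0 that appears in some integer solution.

gcd(3114, 756):
  3114 = 4*756 + 90
  756 = 8*90 + 36
  90 = 2*36 + 18
  36 = 2*18
so gcd(3114, 756) = 18.
18 divides -954, so solutions exist.
Back-substitute for Bézout coefficients:
  18 = 90 - 2*36
  ... = 3114*(17) + 756*(-70)
Scale by -954/18 = -53: (p₀, q₀) = (-901, 3710).
General solution: p = -901 + 42t, q = 3710 - 173t for integer t.
p ≥ 0: smallest is -901 mod 42 = 23 (at t = 22), with q = -96.

23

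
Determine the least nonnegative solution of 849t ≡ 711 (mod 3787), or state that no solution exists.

1339

gcd(3787, 849):
  3787 = 4·849 + 391
  849 = 2·391 + 67
  391 = 5·67 + 56
  67 = 1·56 + 11
  56 = 5·11 + 1
  11 = 11·1
so gcd(3787, 849) = 1.
1 divides 711, so solutions exist.
Back-substitute for Bézout coefficients:
  1 = 56 - 5·11
  ... = 849·(-339) + 3787·(76)
So 849·(-339) ≡ 1 (mod 3787); multiply by 711: t ≡ -241029 (mod 3787).
Smallest nonnegative: t = -241029 mod 3787 = 1339.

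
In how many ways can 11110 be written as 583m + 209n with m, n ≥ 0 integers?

gcd(583, 209) = 11.
By Bézout, 583·(-5) + 209·(14) = 11.
One solution: (4, 42).
General: m = 4 + 19t, n = 42 - 53t.
m ≥ 0 ⇒ t ≥ 0; n ≥ 0 ⇒ t ≤ 0. So t ∈ [0, 0]: 1 solution.

1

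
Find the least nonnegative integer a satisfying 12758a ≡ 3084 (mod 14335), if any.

5243

gcd(14335, 12758) = 1  (14335 = 1×12758 + 1577, 12758 = 8×1577 + 142, 1577 = 11×142 + 15, 142 = 9×15 + 7, 15 = 2×7 + 1, 7 = 7×1).
1 divides 3084, so solutions exist.
Back-substituting, 12758×(-1918) + 14335×(1707) = 1.
So 12758×(-1918) ≡ 1 (mod 14335); multiply by 3084: a ≡ -5915112 (mod 14335).
Smallest nonnegative: a = -5915112 mod 14335 = 5243.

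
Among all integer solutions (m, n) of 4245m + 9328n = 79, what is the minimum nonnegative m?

gcd(9328, 4245):
  9328 = 2*4245 + 838
  4245 = 5*838 + 55
  838 = 15*55 + 13
  55 = 4*13 + 3
  13 = 4*3 + 1
  3 = 3*1
so gcd(9328, 4245) = 1.
1 divides 79, so solutions exist.
Back-substitute for Bézout coefficients:
  1 = 13 - 4*3
  ... = 4245*(-2883) + 9328*(1312)
Scale by 79/1 = 79: (m₀, n₀) = (-227757, 103648).
General solution: m = -227757 + 9328t, n = 103648 - 4245t for integer t.
m ≥ 0: smallest is -227757 mod 9328 = 5443 (at t = 25), with n = -2477.

5443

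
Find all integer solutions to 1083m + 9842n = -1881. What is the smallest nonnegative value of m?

gcd(9842, 1083) = 19.
19 divides -1881, so solutions exist.
By Bézout, 1083*(-209) + 9842*(23) = 19.
Scale by -1881/19 = -99: (m₀, n₀) = (20691, -2277).
General solution: m = 20691 + 518t, n = -2277 - 57t for integer t.
m ≥ 0: smallest is 20691 mod 518 = 489 (at t = -39), with n = -54.

489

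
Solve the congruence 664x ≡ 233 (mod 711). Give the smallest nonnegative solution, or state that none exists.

464

gcd(711, 664) = 1  (711 = 1*664 + 47, 664 = 14*47 + 6, 47 = 7*6 + 5, 6 = 1*5 + 1, 5 = 5*1).
1 divides 233, so solutions exist.
Back-substituting, 664*(121) + 711*(-113) = 1.
So 664*(121) ≡ 1 (mod 711); multiply by 233: x ≡ 28193 (mod 711).
Smallest nonnegative: x = 28193 mod 711 = 464.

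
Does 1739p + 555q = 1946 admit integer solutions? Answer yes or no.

no

gcd(1739, 555) = 37  (1739 = 3·555 + 74, 555 = 7·74 + 37, 74 = 2·37).
37 does not divide 1946 (remainder 22), so no integer solutions.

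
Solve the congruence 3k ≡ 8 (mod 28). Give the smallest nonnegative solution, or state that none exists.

gcd(28, 3) = 1.
1 divides 8, so solutions exist.
By Bézout, 3·(-9) + 28·(1) = 1.
So 3·(-9) ≡ 1 (mod 28); multiply by 8: k ≡ -72 (mod 28).
Smallest nonnegative: k = -72 mod 28 = 12.

12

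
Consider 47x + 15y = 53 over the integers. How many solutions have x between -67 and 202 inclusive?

gcd(47, 15) = 1  (47 = 3×15 + 2, 15 = 7×2 + 1, 2 = 2×1).
Back-substituting, 47×(-7) + 15×(22) = 1.
Scale by 53: particular solution (-371, 1166); reduce x mod 15: (4, -9).
General solution: x = 4 + 15t, y = -9 - 47t for integer t.
-67 ≤ 4 + 15t ≤ 202 gives t ∈ [-4, 13], which is 18 values.

18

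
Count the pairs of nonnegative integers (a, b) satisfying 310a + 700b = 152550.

gcd(700, 310):
  700 = 2*310 + 80
  310 = 3*80 + 70
  80 = 1*70 + 10
  70 = 7*10
so gcd(700, 310) = 10.
Back-substitute for Bézout coefficients:
  10 = 80 - 1*70
  ... = 310*(-9) + 700*(4)
Scale by 15255: one solution is (-137295, 61020). Reduce a mod 70: (45, 198).
General: a = 45 + 70t, b = 198 - 31t.
a ≥ 0 ⇒ t ≥ 0; b ≥ 0 ⇒ t ≤ 6. So t ∈ [0, 6]: 7 solutions.

7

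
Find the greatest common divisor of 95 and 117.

gcd(117, 95) = 1  (117 = 1*95 + 22, 95 = 4*22 + 7, 22 = 3*7 + 1, 7 = 7*1).

1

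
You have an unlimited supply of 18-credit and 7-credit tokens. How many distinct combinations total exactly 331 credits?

Need nonnegative integers with 18j + 7k = 331.
gcd(18, 7) = 1, and 18·(2) + 7·(-5) = 1.
So (j₀, k₀) = (662, -1655); general j = 662 + 7t, k = -1655 - 18t.
j ≥ 0 ⇒ t ≥ -94; k ≥ 0 ⇒ t ≤ -92. That's 3 values of t.

3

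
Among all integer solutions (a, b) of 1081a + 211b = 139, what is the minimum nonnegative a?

gcd(1081, 211):
  1081 = 5·211 + 26
  211 = 8·26 + 3
  26 = 8·3 + 2
  3 = 1·2 + 1
  2 = 2·1
so gcd(1081, 211) = 1.
1 divides 139, so solutions exist.
Back-substitute for Bézout coefficients:
  1 = 3 - 1·2
  ... = 1081·(-73) + 211·(374)
Scale by 139/1 = 139: (a₀, b₀) = (-10147, 51986).
General solution: a = -10147 + 211t, b = 51986 - 1081t for integer t.
a ≥ 0: smallest is -10147 mod 211 = 192 (at t = 49), with b = -983.

192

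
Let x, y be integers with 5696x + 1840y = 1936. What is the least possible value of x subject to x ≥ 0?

11

gcd(5696, 1840) = 16.
16 divides 1936, so solutions exist.
By Bézout, 5696×(21) + 1840×(-65) = 16.
Scale by 1936/16 = 121: (x₀, y₀) = (2541, -7865).
General solution: x = 2541 + 115t, y = -7865 - 356t for integer t.
x ≥ 0: smallest is 2541 mod 115 = 11 (at t = -22), with y = -33.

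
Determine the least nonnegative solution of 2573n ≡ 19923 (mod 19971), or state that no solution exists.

gcd(19971, 2573) = 1.
1 divides 19923, so solutions exist.
By Bézout, 2573*(-2476) + 19971*(319) = 1.
So 2573*(-2476) ≡ 1 (mod 19971); multiply by 19923: n ≡ -49329348 (mod 19971).
Smallest nonnegative: n = -49329348 mod 19971 = 18993.

18993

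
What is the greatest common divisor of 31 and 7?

gcd(31, 7):
  31 = 4·7 + 3
  7 = 2·3 + 1
  3 = 3·1
so gcd(31, 7) = 1.

1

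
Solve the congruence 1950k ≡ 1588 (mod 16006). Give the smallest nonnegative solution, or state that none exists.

gcd(16006, 1950) = 2.
2 divides 1588, so solutions exist.
By Bézout, 1950*(-2602) + 16006*(317) = 2.
So 1950*(-2602) ≡ 2 (mod 16006); multiply by 794: k ≡ -2065988 (mod 8003).
Smallest nonnegative: k = -2065988 mod 8003 = 6789.

6789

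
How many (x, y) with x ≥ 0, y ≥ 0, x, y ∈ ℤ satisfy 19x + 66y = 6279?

gcd(66, 19) = 1  (66 = 3×19 + 9, 19 = 2×9 + 1, 9 = 9×1).
Back-substituting, 19×(7) + 66×(-2) = 1.
Scale by 6279: one solution is (43953, -12558). Reduce x mod 66: (63, 77).
General: x = 63 + 66t, y = 77 - 19t.
x ≥ 0 ⇒ t ≥ 0; y ≥ 0 ⇒ t ≤ 4. So t ∈ [0, 4]: 5 solutions.

5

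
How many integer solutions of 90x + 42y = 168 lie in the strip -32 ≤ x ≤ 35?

gcd(90, 42) = 6  (90 = 2×42 + 6, 42 = 7×6).
Back-substituting, 90×(1) + 42×(-2) = 6.
Scale by 28: particular solution (28, -56); reduce x mod 7: (0, 4).
General solution: x = 0 + 7t, y = 4 - 15t for integer t.
-32 ≤ 0 + 7t ≤ 35 gives t ∈ [-4, 5], which is 10 values.

10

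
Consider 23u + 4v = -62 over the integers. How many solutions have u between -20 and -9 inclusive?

gcd(23, 4) = 1  (23 = 5*4 + 3, 4 = 1*3 + 1, 3 = 3*1).
Back-substituting, 23*(-1) + 4*(6) = 1.
Scale by -62: particular solution (62, -372); reduce u mod 4: (2, -27).
General solution: u = 2 + 4t, v = -27 - 23t for integer t.
-20 ≤ 2 + 4t ≤ -9 gives t ∈ [-5, -3], which is 3 values.

3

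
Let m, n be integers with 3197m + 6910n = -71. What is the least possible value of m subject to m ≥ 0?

2317

gcd(6910, 3197) = 1  (6910 = 2·3197 + 516, 3197 = 6·516 + 101, 516 = 5·101 + 11, 101 = 9·11 + 2, 11 = 5·2 + 1, 2 = 2·1).
1 divides -71, so solutions exist.
Back-substituting, 3197·(-3147) + 6910·(1456) = 1.
Scale by -71/1 = -71: (m₀, n₀) = (223437, -103376).
General solution: m = 223437 + 6910t, n = -103376 - 3197t for integer t.
m ≥ 0: smallest is 223437 mod 6910 = 2317 (at t = -32), with n = -1072.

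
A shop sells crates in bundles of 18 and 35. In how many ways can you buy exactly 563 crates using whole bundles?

1

Need nonnegative integers with 18j + 35k = 563.
gcd(18, 35) = 1, and 18·(2) + 35·(-1) = 1.
So (j₀, k₀) = (1126, -563); general j = 1126 + 35t, k = -563 - 18t.
j ≥ 0 ⇒ t ≥ -32; k ≥ 0 ⇒ t ≤ -32. That's 1 value of t.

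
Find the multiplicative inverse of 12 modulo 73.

gcd(73, 12):
  73 = 6*12 + 1
  12 = 12*1
so gcd(73, 12) = 1.
Back-substitute for Bézout coefficients:
  1 = 73 - 6*12
  ... = 12*(-6) + 73*(1)
So 12*-6 ≡ 1 (mod 73), and -6 mod 73 = 67.

67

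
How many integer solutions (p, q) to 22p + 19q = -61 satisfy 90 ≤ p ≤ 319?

12

gcd(22, 19):
  22 = 1·19 + 3
  19 = 6·3 + 1
  3 = 3·1
so gcd(22, 19) = 1.
Back-substitute for Bézout coefficients:
  1 = 19 - 6·3
  ... = 22·(-6) + 19·(7)
Scale by -61: particular solution (366, -427); reduce p mod 19: (5, -9).
General solution: p = 5 + 19t, q = -9 - 22t for integer t.
90 ≤ 5 + 19t ≤ 319 gives t ∈ [5, 16], which is 12 values.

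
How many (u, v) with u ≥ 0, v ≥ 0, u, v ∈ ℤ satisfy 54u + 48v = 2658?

gcd(54, 48) = 6.
By Bézout, 54*(1) + 48*(-1) = 6.
One solution: (3, 52).
General: u = 3 + 8t, v = 52 - 9t.
u ≥ 0 ⇒ t ≥ 0; v ≥ 0 ⇒ t ≤ 5. So t ∈ [0, 5]: 6 solutions.

6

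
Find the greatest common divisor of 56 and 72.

gcd(72, 56) = 8  (72 = 1*56 + 16, 56 = 3*16 + 8, 16 = 2*8).

8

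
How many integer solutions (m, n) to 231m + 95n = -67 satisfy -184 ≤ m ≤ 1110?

gcd(231, 95) = 1  (231 = 2·95 + 41, 95 = 2·41 + 13, 41 = 3·13 + 2, 13 = 6·2 + 1, 2 = 2·1).
Back-substituting, 231·(-44) + 95·(107) = 1.
Scale by -67: particular solution (2948, -7169); reduce m mod 95: (3, -8).
General solution: m = 3 + 95t, n = -8 - 231t for integer t.
-184 ≤ 3 + 95t ≤ 1110 gives t ∈ [-1, 11], which is 13 values.

13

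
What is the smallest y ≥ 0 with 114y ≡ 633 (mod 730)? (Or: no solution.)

no solution

gcd(730, 114):
  730 = 6·114 + 46
  114 = 2·46 + 22
  46 = 2·22 + 2
  22 = 11·2
so gcd(730, 114) = 2.
2 does not divide 633, so the congruence has no solution.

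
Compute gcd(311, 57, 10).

1

gcd(311, 57) = 1.
gcd(1, 10) = 1.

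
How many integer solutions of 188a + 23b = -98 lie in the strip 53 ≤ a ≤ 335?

gcd(188, 23):
  188 = 8*23 + 4
  23 = 5*4 + 3
  4 = 1*3 + 1
  3 = 3*1
so gcd(188, 23) = 1.
Back-substitute for Bézout coefficients:
  1 = 4 - 1*3
  ... = 188*(6) + 23*(-49)
Scale by -98: particular solution (-588, 4802); reduce a mod 23: (10, -86).
General solution: a = 10 + 23t, b = -86 - 188t for integer t.
53 ≤ 10 + 23t ≤ 335 gives t ∈ [2, 14], which is 13 values.

13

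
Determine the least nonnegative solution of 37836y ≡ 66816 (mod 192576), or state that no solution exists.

1376

gcd(192576, 37836) = 12  (192576 = 5*37836 + 3396, 37836 = 11*3396 + 480, 3396 = 7*480 + 36, 480 = 13*36 + 12, 36 = 3*12).
12 divides 66816, so solutions exist.
Back-substituting, 37836*(5217) + 192576*(-1025) = 12.
So 37836*(5217) ≡ 12 (mod 192576); multiply by 5568: y ≡ 29048256 (mod 16048).
Smallest nonnegative: y = 29048256 mod 16048 = 1376.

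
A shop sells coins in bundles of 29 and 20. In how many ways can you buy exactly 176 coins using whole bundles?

Need nonnegative integers with 29j + 20k = 176.
gcd(29, 20) = 1, and 29·(9) + 20·(-13) = 1.
So (j₀, k₀) = (1584, -2288); general j = 1584 + 20t, k = -2288 - 29t.
j ≥ 0 ⇒ t ≥ -79; k ≥ 0 ⇒ t ≤ -79. That's 1 value of t.

1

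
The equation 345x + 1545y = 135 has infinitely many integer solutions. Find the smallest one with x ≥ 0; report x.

gcd(1545, 345) = 15  (1545 = 4×345 + 165, 345 = 2×165 + 15, 165 = 11×15).
15 divides 135, so solutions exist.
Back-substituting, 345×(9) + 1545×(-2) = 15.
Scale by 135/15 = 9: (x₀, y₀) = (81, -18).
General solution: x = 81 + 103t, y = -18 - 23t for integer t.
x ≥ 0: smallest is 81 mod 103 = 81 (at t = 0), with y = -18.

81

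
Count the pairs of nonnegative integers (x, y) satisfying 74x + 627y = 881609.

19

gcd(627, 74) = 1.
By Bézout, 74·(161) + 627·(-19) = 1.
One solution: (43, 1401).
General: x = 43 + 627t, y = 1401 - 74t.
x ≥ 0 ⇒ t ≥ 0; y ≥ 0 ⇒ t ≤ 18. So t ∈ [0, 18]: 19 solutions.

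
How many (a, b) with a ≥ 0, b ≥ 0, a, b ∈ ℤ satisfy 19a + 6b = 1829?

16

gcd(19, 6):
  19 = 3·6 + 1
  6 = 6·1
so gcd(19, 6) = 1.
Back-substitute for Bézout coefficients:
  1 = 19 - 3·6
  ... = 19·(1) + 6·(-3)
Scale by 1829: one solution is (1829, -5487). Reduce a mod 6: (5, 289).
General: a = 5 + 6t, b = 289 - 19t.
a ≥ 0 ⇒ t ≥ 0; b ≥ 0 ⇒ t ≤ 15. So t ∈ [0, 15]: 16 solutions.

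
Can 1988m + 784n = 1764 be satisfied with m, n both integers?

gcd(1988, 784):
  1988 = 2×784 + 420
  784 = 1×420 + 364
  420 = 1×364 + 56
  364 = 6×56 + 28
  56 = 2×28
so gcd(1988, 784) = 28.
28 divides 1764, so integer solutions exist.

yes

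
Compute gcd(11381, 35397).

19

gcd(35397, 11381) = 19  (35397 = 3*11381 + 1254, 11381 = 9*1254 + 95, 1254 = 13*95 + 19, 95 = 5*19).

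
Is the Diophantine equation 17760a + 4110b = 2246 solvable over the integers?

no

gcd(17760, 4110):
  17760 = 4·4110 + 1320
  4110 = 3·1320 + 150
  1320 = 8·150 + 120
  150 = 1·120 + 30
  120 = 4·30
so gcd(17760, 4110) = 30.
30 does not divide 2246 (remainder 26), so no integer solutions.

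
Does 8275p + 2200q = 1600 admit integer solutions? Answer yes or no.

yes

gcd(8275, 2200) = 25  (8275 = 3×2200 + 1675, 2200 = 1×1675 + 525, 1675 = 3×525 + 100, 525 = 5×100 + 25, 100 = 4×25).
25 divides 1600, so integer solutions exist.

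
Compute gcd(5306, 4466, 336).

14

gcd(5306, 4466) = 14.
gcd(14, 336) = 14.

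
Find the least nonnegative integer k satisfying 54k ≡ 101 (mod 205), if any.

74

gcd(205, 54) = 1.
1 divides 101, so solutions exist.
By Bézout, 54·(19) + 205·(-5) = 1.
So 54·(19) ≡ 1 (mod 205); multiply by 101: k ≡ 1919 (mod 205).
Smallest nonnegative: k = 1919 mod 205 = 74.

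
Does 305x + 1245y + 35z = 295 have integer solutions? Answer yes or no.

gcd(1245, 305) = 5  (1245 = 4·305 + 25, 305 = 12·25 + 5, 25 = 5·5).
gcd(5, 35) = 5.
5 divides 295, so integer solutions exist.

yes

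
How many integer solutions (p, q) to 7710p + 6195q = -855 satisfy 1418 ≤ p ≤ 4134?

6

gcd(7710, 6195) = 15  (7710 = 1×6195 + 1515, 6195 = 4×1515 + 135, 1515 = 11×135 + 30, 135 = 4×30 + 15, 30 = 2×15).
Back-substituting, 7710×(-184) + 6195×(229) = 15.
Scale by -57: particular solution (10488, -13053); reduce p mod 413: (163, -203).
General solution: p = 163 + 413t, q = -203 - 514t for integer t.
1418 ≤ 163 + 413t ≤ 4134 gives t ∈ [4, 9], which is 6 values.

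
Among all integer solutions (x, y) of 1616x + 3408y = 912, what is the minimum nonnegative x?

gcd(3408, 1616) = 16.
16 divides 912, so solutions exist.
By Bézout, 1616*(-97) + 3408*(46) = 16.
Scale by 912/16 = 57: (x₀, y₀) = (-5529, 2622).
General solution: x = -5529 + 213t, y = 2622 - 101t for integer t.
x ≥ 0: smallest is -5529 mod 213 = 9 (at t = 26), with y = -4.

9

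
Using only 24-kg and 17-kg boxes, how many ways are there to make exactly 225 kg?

1

Need nonnegative integers with 24j + 17k = 225.
gcd(24, 17) = 1, and 24·(5) + 17·(-7) = 1.
So (j₀, k₀) = (1125, -1575); general j = 1125 + 17t, k = -1575 - 24t.
j ≥ 0 ⇒ t ≥ -66; k ≥ 0 ⇒ t ≤ -66. That's 1 value of t.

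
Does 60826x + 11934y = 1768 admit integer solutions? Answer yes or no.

yes

gcd(60826, 11934) = 34  (60826 = 5·11934 + 1156, 11934 = 10·1156 + 374, 1156 = 3·374 + 34, 374 = 11·34).
34 divides 1768, so integer solutions exist.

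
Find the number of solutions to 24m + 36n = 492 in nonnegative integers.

7

gcd(36, 24):
  36 = 1·24 + 12
  24 = 2·12
so gcd(36, 24) = 12.
Back-substitute for Bézout coefficients:
  12 = 36 - 1·24
  ... = 24·(-1) + 36·(1)
Scale by 41: one solution is (-41, 41). Reduce m mod 3: (1, 13).
General: m = 1 + 3t, n = 13 - 2t.
m ≥ 0 ⇒ t ≥ 0; n ≥ 0 ⇒ t ≤ 6. So t ∈ [0, 6]: 7 solutions.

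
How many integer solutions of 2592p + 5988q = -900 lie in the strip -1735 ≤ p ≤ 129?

4

gcd(5988, 2592):
  5988 = 2·2592 + 804
  2592 = 3·804 + 180
  804 = 4·180 + 84
  180 = 2·84 + 12
  84 = 7·12
so gcd(5988, 2592) = 12.
Back-substitute for Bézout coefficients:
  12 = 180 - 2·84
  ... = 2592·(67) + 5988·(-29)
Scale by -75: particular solution (-5025, 2175); reduce p mod 499: (464, -201).
General solution: p = 464 + 499t, q = -201 - 216t for integer t.
-1735 ≤ 464 + 499t ≤ 129 gives t ∈ [-4, -1], which is 4 values.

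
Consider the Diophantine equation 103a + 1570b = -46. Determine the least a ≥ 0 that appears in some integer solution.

gcd(1570, 103) = 1  (1570 = 15·103 + 25, 103 = 4·25 + 3, 25 = 8·3 + 1, 3 = 3·1).
1 divides -46, so solutions exist.
Back-substituting, 103·(-503) + 1570·(33) = 1.
Scale by -46/1 = -46: (a₀, b₀) = (23138, -1518).
General solution: a = 23138 + 1570t, b = -1518 - 103t for integer t.
a ≥ 0: smallest is 23138 mod 1570 = 1158 (at t = -14), with b = -76.

1158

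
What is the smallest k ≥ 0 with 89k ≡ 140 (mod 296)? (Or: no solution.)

gcd(296, 89) = 1.
1 divides 140, so solutions exist.
By Bézout, 89×(-143) + 296×(43) = 1.
So 89×(-143) ≡ 1 (mod 296); multiply by 140: k ≡ -20020 (mod 296).
Smallest nonnegative: k = -20020 mod 296 = 108.

108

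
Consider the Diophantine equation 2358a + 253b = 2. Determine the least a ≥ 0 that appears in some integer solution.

gcd(2358, 253) = 1.
1 divides 2, so solutions exist.
By Bézout, 2358·(25) + 253·(-233) = 1.
Scale by 2/1 = 2: (a₀, b₀) = (50, -466).
General solution: a = 50 + 253t, b = -466 - 2358t for integer t.
a ≥ 0: smallest is 50 mod 253 = 50 (at t = 0), with b = -466.

50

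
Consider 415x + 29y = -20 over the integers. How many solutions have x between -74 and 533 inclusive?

21

gcd(415, 29):
  415 = 14·29 + 9
  29 = 3·9 + 2
  9 = 4·2 + 1
  2 = 2·1
so gcd(415, 29) = 1.
Back-substitute for Bézout coefficients:
  1 = 9 - 4·2
  ... = 415·(13) + 29·(-186)
Scale by -20: particular solution (-260, 3720); reduce x mod 29: (1, -15).
General solution: x = 1 + 29t, y = -15 - 415t for integer t.
-74 ≤ 1 + 29t ≤ 533 gives t ∈ [-2, 18], which is 21 values.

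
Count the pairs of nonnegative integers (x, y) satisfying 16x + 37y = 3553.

gcd(37, 16):
  37 = 2·16 + 5
  16 = 3·5 + 1
  5 = 5·1
so gcd(37, 16) = 1.
Back-substitute for Bézout coefficients:
  1 = 16 - 3·5
  ... = 16·(7) + 37·(-3)
Scale by 3553: one solution is (24871, -10659). Reduce x mod 37: (7, 93).
General: x = 7 + 37t, y = 93 - 16t.
x ≥ 0 ⇒ t ≥ 0; y ≥ 0 ⇒ t ≤ 5. So t ∈ [0, 5]: 6 solutions.

6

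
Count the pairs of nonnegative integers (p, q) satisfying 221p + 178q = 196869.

5

gcd(221, 178) = 1.
By Bézout, 221×(29) + 178×(-36) = 1.
One solution: (29, 1070).
General: p = 29 + 178t, q = 1070 - 221t.
p ≥ 0 ⇒ t ≥ 0; q ≥ 0 ⇒ t ≤ 4. So t ∈ [0, 4]: 5 solutions.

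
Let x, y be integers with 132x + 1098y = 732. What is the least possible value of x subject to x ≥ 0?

122

gcd(1098, 132) = 6.
6 divides 732, so solutions exist.
By Bézout, 132*(25) + 1098*(-3) = 6.
Scale by 732/6 = 122: (x₀, y₀) = (3050, -366).
General solution: x = 3050 + 183t, y = -366 - 22t for integer t.
x ≥ 0: smallest is 3050 mod 183 = 122 (at t = -16), with y = -14.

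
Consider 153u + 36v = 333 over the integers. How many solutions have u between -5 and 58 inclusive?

16

gcd(153, 36):
  153 = 4×36 + 9
  36 = 4×9
so gcd(153, 36) = 9.
Back-substitute for Bézout coefficients:
  9 = 153 - 4×36
  ... = 153×(1) + 36×(-4)
Scale by 37: particular solution (37, -148); reduce u mod 4: (1, 5).
General solution: u = 1 + 4t, v = 5 - 17t for integer t.
-5 ≤ 1 + 4t ≤ 58 gives t ∈ [-1, 14], which is 16 values.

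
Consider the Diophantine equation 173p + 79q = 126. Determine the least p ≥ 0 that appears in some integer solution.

gcd(173, 79):
  173 = 2*79 + 15
  79 = 5*15 + 4
  15 = 3*4 + 3
  4 = 1*3 + 1
  3 = 3*1
so gcd(173, 79) = 1.
1 divides 126, so solutions exist.
Back-substitute for Bézout coefficients:
  1 = 4 - 1*3
  ... = 173*(-21) + 79*(46)
Scale by 126/1 = 126: (p₀, q₀) = (-2646, 5796).
General solution: p = -2646 + 79t, q = 5796 - 173t for integer t.
p ≥ 0: smallest is -2646 mod 79 = 40 (at t = 34), with q = -86.

40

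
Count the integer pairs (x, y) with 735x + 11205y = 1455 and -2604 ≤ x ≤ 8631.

gcd(11205, 735) = 15  (11205 = 15×735 + 180, 735 = 4×180 + 15, 180 = 12×15).
Back-substituting, 735×(61) + 11205×(-4) = 15.
Scale by 97: particular solution (5917, -388); reduce x mod 747: (688, -45).
General solution: x = 688 + 747t, y = -45 - 49t for integer t.
-2604 ≤ 688 + 747t ≤ 8631 gives t ∈ [-4, 10], which is 15 values.

15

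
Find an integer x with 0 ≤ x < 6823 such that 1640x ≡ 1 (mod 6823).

gcd(6823, 1640) = 1  (6823 = 4*1640 + 263, 1640 = 6*263 + 62, 263 = 4*62 + 15, 62 = 4*15 + 2, 15 = 7*2 + 1, 2 = 2*1).
Back-substituting, 1640*(-3191) + 6823*(767) = 1.
So 1640*-3191 ≡ 1 (mod 6823), and -3191 mod 6823 = 3632.

3632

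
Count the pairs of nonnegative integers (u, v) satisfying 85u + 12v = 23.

gcd(85, 12) = 1  (85 = 7×12 + 1, 12 = 12×1).
Back-substituting, 85×(1) + 12×(-7) = 1.
Scale by 23: one solution is (23, -161). Reduce u mod 12: (11, -76).
General: u = 11 + 12t, v = -76 - 85t.
u ≥ 0 ⇒ t ≥ 0; v ≥ 0 ⇒ t ≤ -1. So t ∈ [0, -1]: 0 solutions.

0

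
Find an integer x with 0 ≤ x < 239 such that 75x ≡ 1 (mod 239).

gcd(239, 75) = 1  (239 = 3·75 + 14, 75 = 5·14 + 5, 14 = 2·5 + 4, 5 = 1·4 + 1, 4 = 4·1).
Back-substituting, 75·(51) + 239·(-16) = 1.
So 75·51 ≡ 1 (mod 239), and 51 mod 239 = 51.

51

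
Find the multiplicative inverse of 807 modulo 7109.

5955

gcd(7109, 807) = 1  (7109 = 8×807 + 653, 807 = 1×653 + 154, 653 = 4×154 + 37, 154 = 4×37 + 6, 37 = 6×6 + 1, 6 = 6×1).
Back-substituting, 807×(-1154) + 7109×(131) = 1.
So 807×-1154 ≡ 1 (mod 7109), and -1154 mod 7109 = 5955.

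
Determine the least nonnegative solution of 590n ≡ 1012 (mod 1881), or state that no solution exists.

gcd(1881, 590) = 1  (1881 = 3×590 + 111, 590 = 5×111 + 35, 111 = 3×35 + 6, 35 = 5×6 + 5, 6 = 1×5 + 1, 5 = 5×1).
1 divides 1012, so solutions exist.
Back-substituting, 590×(-322) + 1881×(101) = 1.
So 590×(-322) ≡ 1 (mod 1881); multiply by 1012: n ≡ -325864 (mod 1881).
Smallest nonnegative: n = -325864 mod 1881 = 1430.

1430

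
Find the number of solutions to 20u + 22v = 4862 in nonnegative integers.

23

gcd(22, 20) = 2  (22 = 1·20 + 2, 20 = 10·2).
Back-substituting, 20·(-1) + 22·(1) = 2.
Scale by 2431: one solution is (-2431, 2431). Reduce u mod 11: (0, 221).
General: u = 0 + 11t, v = 221 - 10t.
u ≥ 0 ⇒ t ≥ 0; v ≥ 0 ⇒ t ≤ 22. So t ∈ [0, 22]: 23 solutions.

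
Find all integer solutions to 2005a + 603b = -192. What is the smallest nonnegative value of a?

gcd(2005, 603) = 1.
1 divides -192, so solutions exist.
By Bézout, 2005·(40) + 603·(-133) = 1.
Scale by -192/1 = -192: (a₀, b₀) = (-7680, 25536).
General solution: a = -7680 + 603t, b = 25536 - 2005t for integer t.
a ≥ 0: smallest is -7680 mod 603 = 159 (at t = 13), with b = -529.

159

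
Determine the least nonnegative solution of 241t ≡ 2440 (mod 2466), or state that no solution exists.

1678

gcd(2466, 241) = 1  (2466 = 10×241 + 56, 241 = 4×56 + 17, 56 = 3×17 + 5, 17 = 3×5 + 2, 5 = 2×2 + 1, 2 = 2×1).
1 divides 2440, so solutions exist.
Back-substituting, 241×(-1013) + 2466×(99) = 1.
So 241×(-1013) ≡ 1 (mod 2466); multiply by 2440: t ≡ -2471720 (mod 2466).
Smallest nonnegative: t = -2471720 mod 2466 = 1678.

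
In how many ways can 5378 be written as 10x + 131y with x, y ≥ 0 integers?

4

gcd(131, 10) = 1.
By Bézout, 10×(-13) + 131×(1) = 1.
One solution: (40, 38).
General: x = 40 + 131t, y = 38 - 10t.
x ≥ 0 ⇒ t ≥ 0; y ≥ 0 ⇒ t ≤ 3. So t ∈ [0, 3]: 4 solutions.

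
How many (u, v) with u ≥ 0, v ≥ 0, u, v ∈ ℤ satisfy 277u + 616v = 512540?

3

gcd(616, 277) = 1.
By Bézout, 277×(149) + 616×(-67) = 1.
One solution: (476, 618).
General: u = 476 + 616t, v = 618 - 277t.
u ≥ 0 ⇒ t ≥ 0; v ≥ 0 ⇒ t ≤ 2. So t ∈ [0, 2]: 3 solutions.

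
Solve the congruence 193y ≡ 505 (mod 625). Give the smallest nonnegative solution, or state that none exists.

gcd(625, 193):
  625 = 3*193 + 46
  193 = 4*46 + 9
  46 = 5*9 + 1
  9 = 9*1
so gcd(625, 193) = 1.
1 divides 505, so solutions exist.
Back-substitute for Bézout coefficients:
  1 = 46 - 5*9
  ... = 193*(-68) + 625*(21)
So 193*(-68) ≡ 1 (mod 625); multiply by 505: y ≡ -34340 (mod 625).
Smallest nonnegative: y = -34340 mod 625 = 35.

35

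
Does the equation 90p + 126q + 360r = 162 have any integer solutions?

gcd(126, 90) = 18.
gcd(18, 360) = 18.
18 divides 162, so integer solutions exist.

yes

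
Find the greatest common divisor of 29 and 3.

1

gcd(29, 3):
  29 = 9·3 + 2
  3 = 1·2 + 1
  2 = 2·1
so gcd(29, 3) = 1.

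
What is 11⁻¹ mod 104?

19

gcd(104, 11) = 1  (104 = 9·11 + 5, 11 = 2·5 + 1, 5 = 5·1).
Back-substituting, 11·(19) + 104·(-2) = 1.
So 11·19 ≡ 1 (mod 104), and 19 mod 104 = 19.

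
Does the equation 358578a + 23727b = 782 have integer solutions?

gcd(358578, 23727) = 33  (358578 = 15·23727 + 2673, 23727 = 8·2673 + 2343, 2673 = 1·2343 + 330, 2343 = 7·330 + 33, 330 = 10·33).
33 does not divide 782 (remainder 23), so no integer solutions.

no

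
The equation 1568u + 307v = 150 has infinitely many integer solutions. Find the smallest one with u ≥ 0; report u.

gcd(1568, 307) = 1.
1 divides 150, so solutions exist.
By Bézout, 1568*(-93) + 307*(475) = 1.
Scale by 150/1 = 150: (u₀, v₀) = (-13950, 71250).
General solution: u = -13950 + 307t, v = 71250 - 1568t for integer t.
u ≥ 0: smallest is -13950 mod 307 = 172 (at t = 46), with v = -878.

172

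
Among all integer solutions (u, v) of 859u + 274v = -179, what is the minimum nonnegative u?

47

gcd(859, 274):
  859 = 3×274 + 37
  274 = 7×37 + 15
  37 = 2×15 + 7
  15 = 2×7 + 1
  7 = 7×1
so gcd(859, 274) = 1.
1 divides -179, so solutions exist.
Back-substitute for Bézout coefficients:
  1 = 15 - 2×7
  ... = 859×(-37) + 274×(116)
Scale by -179/1 = -179: (u₀, v₀) = (6623, -20764).
General solution: u = 6623 + 274t, v = -20764 - 859t for integer t.
u ≥ 0: smallest is 6623 mod 274 = 47 (at t = -24), with v = -148.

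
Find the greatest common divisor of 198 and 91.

gcd(198, 91) = 1  (198 = 2×91 + 16, 91 = 5×16 + 11, 16 = 1×11 + 5, 11 = 2×5 + 1, 5 = 5×1).

1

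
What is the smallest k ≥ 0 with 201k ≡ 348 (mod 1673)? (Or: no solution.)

gcd(1673, 201) = 1  (1673 = 8*201 + 65, 201 = 3*65 + 6, 65 = 10*6 + 5, 6 = 1*5 + 1, 5 = 5*1).
1 divides 348, so solutions exist.
Back-substituting, 201*(283) + 1673*(-34) = 1.
So 201*(283) ≡ 1 (mod 1673); multiply by 348: k ≡ 98484 (mod 1673).
Smallest nonnegative: k = 98484 mod 1673 = 1450.

1450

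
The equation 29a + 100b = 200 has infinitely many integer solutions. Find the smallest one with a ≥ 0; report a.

gcd(100, 29) = 1.
1 divides 200, so solutions exist.
By Bézout, 29*(-31) + 100*(9) = 1.
Scale by 200/1 = 200: (a₀, b₀) = (-6200, 1800).
General solution: a = -6200 + 100t, b = 1800 - 29t for integer t.
a ≥ 0: smallest is -6200 mod 100 = 0 (at t = 62), with b = 2.

0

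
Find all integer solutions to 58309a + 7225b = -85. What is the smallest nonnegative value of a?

gcd(58309, 7225):
  58309 = 8*7225 + 509
  7225 = 14*509 + 99
  509 = 5*99 + 14
  99 = 7*14 + 1
  14 = 14*1
so gcd(58309, 7225) = 1.
1 divides -85, so solutions exist.
Back-substitute for Bézout coefficients:
  1 = 99 - 7*14
  ... = 58309*(-511) + 7225*(4124)
Scale by -85/1 = -85: (a₀, b₀) = (43435, -350540).
General solution: a = 43435 + 7225t, b = -350540 - 58309t for integer t.
a ≥ 0: smallest is 43435 mod 7225 = 85 (at t = -6), with b = -686.

85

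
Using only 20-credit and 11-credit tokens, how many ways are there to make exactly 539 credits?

3

Need nonnegative integers with 20j + 11k = 539.
gcd(20, 11) = 1, and 20·(5) + 11·(-9) = 1.
So (j₀, k₀) = (2695, -4851); general j = 2695 + 11t, k = -4851 - 20t.
j ≥ 0 ⇒ t ≥ -245; k ≥ 0 ⇒ t ≤ -243. That's 3 values of t.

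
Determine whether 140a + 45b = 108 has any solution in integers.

no

gcd(140, 45) = 5  (140 = 3·45 + 5, 45 = 9·5).
5 does not divide 108 (remainder 3), so no integer solutions.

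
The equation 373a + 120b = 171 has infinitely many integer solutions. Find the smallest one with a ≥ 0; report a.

gcd(373, 120):
  373 = 3*120 + 13
  120 = 9*13 + 3
  13 = 4*3 + 1
  3 = 3*1
so gcd(373, 120) = 1.
1 divides 171, so solutions exist.
Back-substitute for Bézout coefficients:
  1 = 13 - 4*3
  ... = 373*(37) + 120*(-115)
Scale by 171/1 = 171: (a₀, b₀) = (6327, -19665).
General solution: a = 6327 + 120t, b = -19665 - 373t for integer t.
a ≥ 0: smallest is 6327 mod 120 = 87 (at t = -52), with b = -269.

87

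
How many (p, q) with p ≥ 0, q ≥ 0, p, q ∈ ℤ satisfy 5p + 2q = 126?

gcd(5, 2) = 1.
By Bézout, 5·(1) + 2·(-2) = 1.
One solution: (0, 63).
General: p = 0 + 2t, q = 63 - 5t.
p ≥ 0 ⇒ t ≥ 0; q ≥ 0 ⇒ t ≤ 12. So t ∈ [0, 12]: 13 solutions.

13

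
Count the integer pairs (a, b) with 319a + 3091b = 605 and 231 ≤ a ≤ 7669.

26

gcd(3091, 319) = 11  (3091 = 9·319 + 220, 319 = 1·220 + 99, 220 = 2·99 + 22, 99 = 4·22 + 11, 22 = 2·11).
Back-substituting, 319·(126) + 3091·(-13) = 11.
Scale by 55: particular solution (6930, -715); reduce a mod 281: (186, -19).
General solution: a = 186 + 281t, b = -19 - 29t for integer t.
231 ≤ 186 + 281t ≤ 7669 gives t ∈ [1, 26], which is 26 values.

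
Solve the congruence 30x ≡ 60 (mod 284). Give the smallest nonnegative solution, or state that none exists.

gcd(284, 30) = 2  (284 = 9×30 + 14, 30 = 2×14 + 2, 14 = 7×2).
2 divides 60, so solutions exist.
Back-substituting, 30×(19) + 284×(-2) = 2.
So 30×(19) ≡ 2 (mod 284); multiply by 30: x ≡ 570 (mod 142).
Smallest nonnegative: x = 570 mod 142 = 2.

2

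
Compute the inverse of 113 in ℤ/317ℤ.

gcd(317, 113):
  317 = 2*113 + 91
  113 = 1*91 + 22
  91 = 4*22 + 3
  22 = 7*3 + 1
  3 = 3*1
so gcd(317, 113) = 1.
Back-substitute for Bézout coefficients:
  1 = 22 - 7*3
  ... = 113*(101) + 317*(-36)
So 113*101 ≡ 1 (mod 317), and 101 mod 317 = 101.

101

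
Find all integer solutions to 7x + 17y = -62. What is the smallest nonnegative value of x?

13

gcd(17, 7):
  17 = 2*7 + 3
  7 = 2*3 + 1
  3 = 3*1
so gcd(17, 7) = 1.
1 divides -62, so solutions exist.
Back-substitute for Bézout coefficients:
  1 = 7 - 2*3
  ... = 7*(5) + 17*(-2)
Scale by -62/1 = -62: (x₀, y₀) = (-310, 124).
General solution: x = -310 + 17t, y = 124 - 7t for integer t.
x ≥ 0: smallest is -310 mod 17 = 13 (at t = 19), with y = -9.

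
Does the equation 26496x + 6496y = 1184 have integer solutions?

yes

gcd(26496, 6496) = 32  (26496 = 4·6496 + 512, 6496 = 12·512 + 352, 512 = 1·352 + 160, 352 = 2·160 + 32, 160 = 5·32).
32 divides 1184, so integer solutions exist.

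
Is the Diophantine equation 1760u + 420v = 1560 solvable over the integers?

gcd(1760, 420) = 20  (1760 = 4*420 + 80, 420 = 5*80 + 20, 80 = 4*20).
20 divides 1560, so integer solutions exist.

yes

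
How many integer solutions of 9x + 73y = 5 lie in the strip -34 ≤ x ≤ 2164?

gcd(73, 9) = 1.
By Bézout, 9*(-8) + 73*(1) = 1.
Particular solution: (33, -4).
General solution: x = 33 + 73t, y = -4 - 9t for integer t.
-34 ≤ 33 + 73t ≤ 2164 gives t ∈ [0, 29], which is 30 values.

30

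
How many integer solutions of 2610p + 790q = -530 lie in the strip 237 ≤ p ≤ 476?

gcd(2610, 790) = 10.
By Bézout, 2610×(-23) + 790×(76) = 10.
Particular solution: (34, -113).
General solution: p = 34 + 79t, q = -113 - 261t for integer t.
237 ≤ 34 + 79t ≤ 476 gives t ∈ [3, 5], which is 3 values.

3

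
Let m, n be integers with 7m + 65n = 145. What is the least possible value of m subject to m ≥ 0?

gcd(65, 7):
  65 = 9*7 + 2
  7 = 3*2 + 1
  2 = 2*1
so gcd(65, 7) = 1.
1 divides 145, so solutions exist.
Back-substitute for Bézout coefficients:
  1 = 7 - 3*2
  ... = 7*(28) + 65*(-3)
Scale by 145/1 = 145: (m₀, n₀) = (4060, -435).
General solution: m = 4060 + 65t, n = -435 - 7t for integer t.
m ≥ 0: smallest is 4060 mod 65 = 30 (at t = -62), with n = -1.

30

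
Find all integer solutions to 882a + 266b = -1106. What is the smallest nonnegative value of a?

gcd(882, 266) = 14  (882 = 3·266 + 84, 266 = 3·84 + 14, 84 = 6·14).
14 divides -1106, so solutions exist.
Back-substituting, 882·(-3) + 266·(10) = 14.
Scale by -1106/14 = -79: (a₀, b₀) = (237, -790).
General solution: a = 237 + 19t, b = -790 - 63t for integer t.
a ≥ 0: smallest is 237 mod 19 = 9 (at t = -12), with b = -34.

9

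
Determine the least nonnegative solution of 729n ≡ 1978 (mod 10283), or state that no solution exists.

gcd(10283, 729):
  10283 = 14·729 + 77
  729 = 9·77 + 36
  77 = 2·36 + 5
  36 = 7·5 + 1
  5 = 5·1
so gcd(10283, 729) = 1.
1 divides 1978, so solutions exist.
Back-substitute for Bézout coefficients:
  1 = 36 - 7·5
  ... = 729·(2003) + 10283·(-142)
So 729·(2003) ≡ 1 (mod 10283); multiply by 1978: n ≡ 3961934 (mod 10283).
Smallest nonnegative: n = 3961934 mod 10283 = 2979.

2979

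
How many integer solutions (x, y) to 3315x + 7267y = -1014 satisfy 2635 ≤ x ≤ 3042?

gcd(7267, 3315) = 13  (7267 = 2·3315 + 637, 3315 = 5·637 + 130, 637 = 4·130 + 117, 130 = 1·117 + 13, 117 = 9·13).
Back-substituting, 3315·(57) + 7267·(-26) = 13.
Scale by -78: particular solution (-4446, 2028); reduce x mod 559: (26, -12).
General solution: x = 26 + 559t, y = -12 - 255t for integer t.
2635 ≤ 26 + 559t ≤ 3042 gives t ∈ [5, 5], which is 1 value.

1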